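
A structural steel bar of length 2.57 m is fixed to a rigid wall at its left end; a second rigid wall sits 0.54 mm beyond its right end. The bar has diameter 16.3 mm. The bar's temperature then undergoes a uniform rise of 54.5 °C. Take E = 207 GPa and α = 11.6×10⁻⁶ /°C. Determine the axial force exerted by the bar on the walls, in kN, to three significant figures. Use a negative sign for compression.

Free thermal expansion αLΔT = 11.6e-6 · 2570 · 54.5 = 1.625 mm.
The walls engage after the gap closes; constrained expansion = 1.625 − 0.54 = 1.085 mm.
The walls impose strain ε = −(1.085)/2570 = -4.2208e-04; σ = Eε = 207000 · -4.2208e-04 = -87.37 MPa.
Wall reaction R = σ·A = -87.37·208.7 = -18230 N = -18.23 kN.

-18.2 kN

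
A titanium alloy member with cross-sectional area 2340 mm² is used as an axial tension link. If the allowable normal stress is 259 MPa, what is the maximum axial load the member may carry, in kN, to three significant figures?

P_max = σ_allow · A = 259 · 2340 = 606100 N = 606.1 kN.

606 kN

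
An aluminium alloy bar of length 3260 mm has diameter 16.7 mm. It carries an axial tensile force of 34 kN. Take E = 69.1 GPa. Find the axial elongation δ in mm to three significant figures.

7.32 mm

A = 219 mm².
δ_mech = NL/(AE) = 34000·3260/(219·69100) = 7.323 mm.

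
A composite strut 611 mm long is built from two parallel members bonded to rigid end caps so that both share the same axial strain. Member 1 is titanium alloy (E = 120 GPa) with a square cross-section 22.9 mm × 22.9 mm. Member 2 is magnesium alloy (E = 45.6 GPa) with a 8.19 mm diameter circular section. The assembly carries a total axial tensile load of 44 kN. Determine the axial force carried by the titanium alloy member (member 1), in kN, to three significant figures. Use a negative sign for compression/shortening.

42.4 kN

A_1 = 524.4 mm².
A_2 = 52.68 mm².
Equal strain + equilibrium ⇒ each member carries load in proportion to AE: A₁E₁ = 62930000 N, A₂E₂ = 2402000 N, ΣAE = 65330000 N.
F₁ = P·A₁E₁/ΣAE = 44000·62930000/65330000 = 42380 N.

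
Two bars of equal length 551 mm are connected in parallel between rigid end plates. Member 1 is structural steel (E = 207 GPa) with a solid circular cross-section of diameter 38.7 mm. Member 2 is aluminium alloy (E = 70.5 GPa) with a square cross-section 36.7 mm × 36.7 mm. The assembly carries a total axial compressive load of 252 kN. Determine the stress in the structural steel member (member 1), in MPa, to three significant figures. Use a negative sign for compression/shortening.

-154 MPa

A_1 = 1176 mm².
A_2 = 1347 mm².
Equal strain + equilibrium ⇒ each member carries load in proportion to AE: A₁E₁ = 243500000 N, A₂E₂ = 94960000 N, ΣAE = 338400000 N.
σ₁ = P·E₁/ΣAE = -252000·207000/338400000 = -154.1 MPa.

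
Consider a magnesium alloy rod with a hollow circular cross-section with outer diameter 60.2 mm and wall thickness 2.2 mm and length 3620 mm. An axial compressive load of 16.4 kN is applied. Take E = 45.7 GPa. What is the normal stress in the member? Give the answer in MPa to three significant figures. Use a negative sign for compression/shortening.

-40.9 MPa

A = 400.9 mm².
σ = N/A = -16400/400.9 = -40.91 MPa.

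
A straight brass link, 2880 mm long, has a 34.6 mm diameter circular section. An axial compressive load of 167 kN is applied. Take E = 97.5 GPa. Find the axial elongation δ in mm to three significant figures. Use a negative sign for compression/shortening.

-5.25 mm

A = 940.2 mm².
δ_mech = NL/(AE) = -167000·2880/(940.2·97500) = -5.246 mm.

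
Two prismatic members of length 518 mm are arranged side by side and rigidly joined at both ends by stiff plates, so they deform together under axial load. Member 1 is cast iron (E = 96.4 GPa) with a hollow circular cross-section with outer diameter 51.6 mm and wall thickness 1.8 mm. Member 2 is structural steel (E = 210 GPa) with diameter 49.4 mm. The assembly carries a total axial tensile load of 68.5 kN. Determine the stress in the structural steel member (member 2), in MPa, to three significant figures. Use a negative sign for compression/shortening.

33.5 MPa

A_1 = 281.6 mm².
A_2 = 1917 mm².
Equal strain + equilibrium ⇒ each member carries load in proportion to AE: A₁E₁ = 27150000 N, A₂E₂ = 402500000 N, ΣAE = 429600000 N.
σ₂ = P·E₂/ΣAE = 68500·210000/429600000 = 33.48 MPa.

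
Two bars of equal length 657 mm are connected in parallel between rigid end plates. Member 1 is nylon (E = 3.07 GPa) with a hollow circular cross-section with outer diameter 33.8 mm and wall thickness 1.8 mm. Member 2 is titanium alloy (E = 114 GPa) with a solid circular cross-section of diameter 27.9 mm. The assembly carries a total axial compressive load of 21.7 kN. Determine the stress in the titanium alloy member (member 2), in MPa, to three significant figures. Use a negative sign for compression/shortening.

A_1 = 181 mm².
A_2 = 611.4 mm².
Equal strain + equilibrium ⇒ each member carries load in proportion to AE: A₁E₁ = 555500 N, A₂E₂ = 69700000 N, ΣAE = 70250000 N.
σ₂ = P·E₂/ΣAE = -21700·114000/70250000 = -35.21 MPa.

-35.2 MPa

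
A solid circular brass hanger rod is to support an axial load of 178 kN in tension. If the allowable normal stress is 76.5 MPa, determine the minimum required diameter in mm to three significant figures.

Required area A ≥ P/σ_allow = 178000/76.5 = 2327 mm².
For a solid circular section, d ≥ √(4A/π) = 54.43 mm.

54.4 mm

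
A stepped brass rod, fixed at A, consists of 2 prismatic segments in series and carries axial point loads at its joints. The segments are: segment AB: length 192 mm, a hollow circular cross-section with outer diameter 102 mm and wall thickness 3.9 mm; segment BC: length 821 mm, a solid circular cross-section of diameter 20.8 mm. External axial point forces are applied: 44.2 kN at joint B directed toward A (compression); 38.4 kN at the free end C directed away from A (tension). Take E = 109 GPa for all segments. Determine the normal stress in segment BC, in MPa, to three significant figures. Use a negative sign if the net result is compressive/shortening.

113 MPa

Internal axial forces (sectioning from the free end, tension +): N_BC = 38.4 kN, N_AB = -5.8 kN.
A_BC = 339.8 mm².
σ_BC = N_BC/A_BC = 38400/339.8 = 113 MPa.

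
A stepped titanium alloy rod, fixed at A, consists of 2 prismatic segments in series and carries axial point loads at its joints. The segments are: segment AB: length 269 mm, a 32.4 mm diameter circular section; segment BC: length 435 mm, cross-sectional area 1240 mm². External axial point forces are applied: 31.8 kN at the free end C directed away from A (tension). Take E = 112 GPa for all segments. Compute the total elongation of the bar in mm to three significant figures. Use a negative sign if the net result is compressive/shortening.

0.192 mm

Internal axial forces (sectioning from the free end, tension +): N_BC = 31.8 kN, N_AB = 31.8 kN.
A_AB = 824.5 mm².
δ_AB = 31800·269/(824.5·112000) = 0.09264 mm
δ_BC = 31800·435/(1240·112000) = 0.0996 mm
δ = Σδ_i = 0.1922 mm.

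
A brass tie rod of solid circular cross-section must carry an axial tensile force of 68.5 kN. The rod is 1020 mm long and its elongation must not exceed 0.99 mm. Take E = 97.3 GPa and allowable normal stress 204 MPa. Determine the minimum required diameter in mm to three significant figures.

30.4 mm

Required area A ≥ P/σ_allow = 68500/204 = 335.8 mm².
For a solid circular section, d ≥ √(4A/π) = 20.68 mm.
Elongation limit: A ≥ PL/(Eδ_allow) = 68500·1020/(97300·0.99) = 725.3 mm² ⇒ d ≥ 30.39 mm.
The elongation limit governs.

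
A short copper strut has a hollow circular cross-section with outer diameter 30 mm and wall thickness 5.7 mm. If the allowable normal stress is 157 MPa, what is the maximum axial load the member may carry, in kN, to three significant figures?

A = 435.1 mm².
P_max = σ_allow · A = 157 · 435.1 = 68320 N = 68.32 kN.

68.3 kN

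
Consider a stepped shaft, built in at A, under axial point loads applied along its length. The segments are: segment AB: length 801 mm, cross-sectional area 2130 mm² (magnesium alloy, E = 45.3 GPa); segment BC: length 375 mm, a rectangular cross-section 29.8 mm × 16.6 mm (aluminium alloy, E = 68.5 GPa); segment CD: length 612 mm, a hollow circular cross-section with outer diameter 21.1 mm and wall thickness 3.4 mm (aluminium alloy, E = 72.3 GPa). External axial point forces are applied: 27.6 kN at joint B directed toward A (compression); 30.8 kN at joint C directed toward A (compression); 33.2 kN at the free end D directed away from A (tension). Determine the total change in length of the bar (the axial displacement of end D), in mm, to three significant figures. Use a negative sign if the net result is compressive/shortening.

1.30 mm

Internal axial forces (sectioning from the free end, tension +): N_CD = 33.2 kN, N_BC = 2.4 kN, N_AB = -25.2 kN.
A_BC = 494.7 mm².
A_CD = 189.1 mm².
δ_AB = -25200·801/(2130·45300) = -0.2092 mm
δ_BC = 2400·375/(494.7·68500) = 0.02656 mm
δ_CD = 33200·612/(189.1·72300) = 1.486 mm
δ = Σδ_i = 1.304 mm.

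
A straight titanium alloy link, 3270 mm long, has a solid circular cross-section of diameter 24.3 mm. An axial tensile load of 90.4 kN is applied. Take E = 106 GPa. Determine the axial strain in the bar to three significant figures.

A = 463.8 mm².
σ = N/A = 194.9 MPa; ε = σ/E = 194.9/106000 = 1.839e-03.

0.00184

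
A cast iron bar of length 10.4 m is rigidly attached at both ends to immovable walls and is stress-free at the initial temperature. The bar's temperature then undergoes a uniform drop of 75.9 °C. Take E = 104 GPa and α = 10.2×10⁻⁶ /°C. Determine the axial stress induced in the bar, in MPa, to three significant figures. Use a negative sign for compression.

Free thermal expansion αLΔT = 10.2e-6 · 10400 · -75.9 = -8.051 mm.
The walls impose strain ε = −(-8.051)/10400 = 7.7418e-04; σ = Eε = 104000 · 7.7418e-04 = 80.51 MPa.

80.5 MPa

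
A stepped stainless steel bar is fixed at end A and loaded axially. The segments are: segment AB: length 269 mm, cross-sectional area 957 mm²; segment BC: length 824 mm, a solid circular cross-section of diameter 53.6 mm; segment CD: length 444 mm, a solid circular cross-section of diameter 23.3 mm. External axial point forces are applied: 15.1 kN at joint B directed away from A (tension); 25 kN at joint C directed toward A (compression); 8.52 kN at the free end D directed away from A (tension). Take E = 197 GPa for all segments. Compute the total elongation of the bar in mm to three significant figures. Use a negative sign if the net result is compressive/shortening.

Internal axial forces (sectioning from the free end, tension +): N_CD = 8.52 kN, N_BC = -16.48 kN, N_AB = -1.38 kN.
A_BC = 2256 mm².
A_CD = 426.4 mm².
δ_AB = -1380·269/(957·197000) = -0.001969 mm
δ_BC = -16480·824/(2256·197000) = -0.03055 mm
δ_CD = 8520·444/(426.4·197000) = 0.04504 mm
δ = Σδ_i = 0.01252 mm.

0.0125 mm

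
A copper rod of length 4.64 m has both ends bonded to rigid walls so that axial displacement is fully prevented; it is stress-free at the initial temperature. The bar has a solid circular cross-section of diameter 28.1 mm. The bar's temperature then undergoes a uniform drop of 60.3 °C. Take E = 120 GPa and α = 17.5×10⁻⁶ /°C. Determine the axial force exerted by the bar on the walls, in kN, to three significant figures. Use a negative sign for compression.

78.5 kN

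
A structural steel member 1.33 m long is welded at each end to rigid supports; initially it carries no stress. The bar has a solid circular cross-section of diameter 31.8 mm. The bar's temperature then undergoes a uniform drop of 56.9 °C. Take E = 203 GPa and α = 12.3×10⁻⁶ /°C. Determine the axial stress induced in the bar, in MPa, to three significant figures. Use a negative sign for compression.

Free thermal expansion αLΔT = 12.3e-6 · 1330 · -56.9 = -0.9308 mm.
The walls impose strain ε = −(-0.9308)/1330 = 6.9987e-04; σ = Eε = 203000 · 6.9987e-04 = 142.1 MPa.

142 MPa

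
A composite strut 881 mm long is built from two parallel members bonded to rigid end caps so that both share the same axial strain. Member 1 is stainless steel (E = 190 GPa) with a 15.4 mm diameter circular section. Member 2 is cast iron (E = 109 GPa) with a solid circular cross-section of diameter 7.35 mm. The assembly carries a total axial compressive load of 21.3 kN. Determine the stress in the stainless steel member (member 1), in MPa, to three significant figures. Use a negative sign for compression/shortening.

-101 MPa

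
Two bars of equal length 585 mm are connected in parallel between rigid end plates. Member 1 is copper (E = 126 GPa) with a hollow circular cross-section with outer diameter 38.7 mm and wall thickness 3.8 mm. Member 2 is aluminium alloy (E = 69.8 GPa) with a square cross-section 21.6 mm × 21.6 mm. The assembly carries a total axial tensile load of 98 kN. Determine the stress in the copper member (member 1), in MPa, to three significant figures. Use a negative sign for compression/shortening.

A_1 = 416.6 mm².
A_2 = 466.6 mm².
Equal strain + equilibrium ⇒ each member carries load in proportion to AE: A₁E₁ = 52500000 N, A₂E₂ = 32570000 N, ΣAE = 85060000 N.
σ₁ = P·E₁/ΣAE = 98000·126000/85060000 = 145.2 MPa.

145 MPa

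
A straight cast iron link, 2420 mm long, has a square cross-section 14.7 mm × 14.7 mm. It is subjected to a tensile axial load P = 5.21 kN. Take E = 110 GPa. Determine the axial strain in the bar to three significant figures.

2.19e-04

A = 216.1 mm².
σ = N/A = 24.11 MPa; ε = σ/E = 24.11/110000 = 2.192e-04.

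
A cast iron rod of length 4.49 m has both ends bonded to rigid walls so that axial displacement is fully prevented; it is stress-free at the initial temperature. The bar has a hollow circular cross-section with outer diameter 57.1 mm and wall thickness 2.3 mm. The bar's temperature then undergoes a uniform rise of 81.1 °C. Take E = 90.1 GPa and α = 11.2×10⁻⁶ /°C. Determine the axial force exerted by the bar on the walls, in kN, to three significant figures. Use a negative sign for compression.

-32.4 kN

Free thermal expansion αLΔT = 11.2e-6 · 4490 · 81.1 = 4.078 mm.
The walls impose strain ε = −(4.078)/4490 = -9.0832e-04; σ = Eε = 90100 · -9.0832e-04 = -81.84 MPa.
Wall reaction R = σ·A = -81.84·396 = -32410 N = -32.41 kN.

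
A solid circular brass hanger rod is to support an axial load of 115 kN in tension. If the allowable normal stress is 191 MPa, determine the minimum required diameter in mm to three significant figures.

Required area A ≥ P/σ_allow = 115000/191 = 602.1 mm².
For a solid circular section, d ≥ √(4A/π) = 27.69 mm.

27.7 mm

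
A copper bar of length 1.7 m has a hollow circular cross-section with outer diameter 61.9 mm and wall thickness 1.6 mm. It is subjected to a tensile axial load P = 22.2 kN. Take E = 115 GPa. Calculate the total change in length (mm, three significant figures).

1.08 mm

A = 303.1 mm².
δ_mech = NL/(AE) = 22200·1700/(303.1·115000) = 1.083 mm.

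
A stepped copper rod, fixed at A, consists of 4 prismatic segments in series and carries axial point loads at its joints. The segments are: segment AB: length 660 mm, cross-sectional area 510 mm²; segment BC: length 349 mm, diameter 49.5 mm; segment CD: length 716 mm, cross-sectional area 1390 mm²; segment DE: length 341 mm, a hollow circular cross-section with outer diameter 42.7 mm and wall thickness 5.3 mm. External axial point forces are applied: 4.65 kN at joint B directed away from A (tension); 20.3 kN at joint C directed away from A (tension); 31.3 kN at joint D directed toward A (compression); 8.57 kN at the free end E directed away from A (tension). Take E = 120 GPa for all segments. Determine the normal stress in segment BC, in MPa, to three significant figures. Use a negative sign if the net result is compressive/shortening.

Internal axial forces (sectioning from the free end, tension +): N_DE = 8.57 kN, N_CD = -22.73 kN, N_BC = -2.43 kN, N_AB = 2.22 kN.
A_BC = 1924 mm².
σ_BC = N_BC/A_BC = -2430/1924 = -1.263 MPa.

-1.26 MPa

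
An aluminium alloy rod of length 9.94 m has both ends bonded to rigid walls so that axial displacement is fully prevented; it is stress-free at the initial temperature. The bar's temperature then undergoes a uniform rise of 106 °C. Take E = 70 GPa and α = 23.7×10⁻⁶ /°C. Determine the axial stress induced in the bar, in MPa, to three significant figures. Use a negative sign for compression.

-176 MPa

Free thermal expansion αLΔT = 23.7e-6 · 9940 · 106 = 24.97 mm.
The walls impose strain ε = −(24.97)/9940 = -2.5122e-03; σ = Eε = 70000 · -2.5122e-03 = -175.9 MPa.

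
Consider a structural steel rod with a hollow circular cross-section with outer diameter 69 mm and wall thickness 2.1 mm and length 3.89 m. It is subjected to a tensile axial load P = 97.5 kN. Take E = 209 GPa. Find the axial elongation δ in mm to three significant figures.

A = 441.4 mm².
δ_mech = NL/(AE) = 97500·3890/(441.4·209000) = 4.112 mm.

4.11 mm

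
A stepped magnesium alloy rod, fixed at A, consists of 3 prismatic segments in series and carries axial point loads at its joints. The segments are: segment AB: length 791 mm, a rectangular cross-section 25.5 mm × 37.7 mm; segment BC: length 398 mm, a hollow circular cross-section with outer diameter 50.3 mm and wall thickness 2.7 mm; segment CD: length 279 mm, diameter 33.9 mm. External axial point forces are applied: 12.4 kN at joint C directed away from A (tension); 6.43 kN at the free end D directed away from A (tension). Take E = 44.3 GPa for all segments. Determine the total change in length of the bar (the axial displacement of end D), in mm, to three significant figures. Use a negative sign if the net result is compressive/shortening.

Internal axial forces (sectioning from the free end, tension +): N_CD = 6.43 kN, N_BC = 18.83 kN, N_AB = 18.83 kN.
A_AB = 961.4 mm².
A_BC = 403.8 mm².
A_CD = 902.6 mm².
δ_AB = 18830·791/(961.4·44300) = 0.3497 mm
δ_BC = 18830·398/(403.8·44300) = 0.419 mm
δ_CD = 6430·279/(902.6·44300) = 0.04487 mm
δ = Σδ_i = 0.8136 mm.

0.814 mm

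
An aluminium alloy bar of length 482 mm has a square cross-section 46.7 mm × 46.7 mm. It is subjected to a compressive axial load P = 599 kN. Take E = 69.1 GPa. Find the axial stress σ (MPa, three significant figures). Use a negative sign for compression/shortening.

A = 2181 mm².
σ = N/A = -599000/2181 = -274.7 MPa.

-275 MPa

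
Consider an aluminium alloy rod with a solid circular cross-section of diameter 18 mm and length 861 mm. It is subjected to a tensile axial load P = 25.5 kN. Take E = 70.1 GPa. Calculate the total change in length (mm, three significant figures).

1.23 mm

A = 254.5 mm².
δ_mech = NL/(AE) = 25500·861/(254.5·70100) = 1.231 mm.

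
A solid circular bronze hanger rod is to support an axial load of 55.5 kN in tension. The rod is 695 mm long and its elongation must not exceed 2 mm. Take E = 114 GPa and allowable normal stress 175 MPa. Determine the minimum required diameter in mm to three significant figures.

20.1 mm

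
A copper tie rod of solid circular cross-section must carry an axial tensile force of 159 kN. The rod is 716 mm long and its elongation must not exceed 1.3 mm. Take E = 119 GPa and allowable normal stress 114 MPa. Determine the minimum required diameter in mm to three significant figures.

Required area A ≥ P/σ_allow = 159000/114 = 1395 mm².
For a solid circular section, d ≥ √(4A/π) = 42.14 mm.
Elongation limit: A ≥ PL/(Eδ_allow) = 159000·716/(119000·1.3) = 735.9 mm² ⇒ d ≥ 30.61 mm.
The stress limit governs.

42.1 mm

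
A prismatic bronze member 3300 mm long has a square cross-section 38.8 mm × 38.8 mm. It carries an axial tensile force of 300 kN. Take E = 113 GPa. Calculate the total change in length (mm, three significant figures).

5.82 mm

A = 1505 mm².
δ_mech = NL/(AE) = 300000·3300/(1505·113000) = 5.82 mm.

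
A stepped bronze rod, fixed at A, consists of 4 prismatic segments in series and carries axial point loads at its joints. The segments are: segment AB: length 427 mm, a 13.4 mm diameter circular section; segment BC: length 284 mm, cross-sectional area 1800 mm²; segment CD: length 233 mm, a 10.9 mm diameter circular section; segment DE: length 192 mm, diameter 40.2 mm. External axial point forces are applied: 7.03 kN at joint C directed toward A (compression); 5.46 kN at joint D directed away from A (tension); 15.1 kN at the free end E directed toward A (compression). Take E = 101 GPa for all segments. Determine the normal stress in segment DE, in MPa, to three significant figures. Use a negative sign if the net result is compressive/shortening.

Internal axial forces (sectioning from the free end, tension +): N_DE = -15.1 kN, N_CD = -9.64 kN, N_BC = -16.67 kN, N_AB = -16.67 kN.
A_DE = 1269 mm².
σ_DE = N_DE/A_DE = -15100/1269 = -11.9 MPa.

-11.9 MPa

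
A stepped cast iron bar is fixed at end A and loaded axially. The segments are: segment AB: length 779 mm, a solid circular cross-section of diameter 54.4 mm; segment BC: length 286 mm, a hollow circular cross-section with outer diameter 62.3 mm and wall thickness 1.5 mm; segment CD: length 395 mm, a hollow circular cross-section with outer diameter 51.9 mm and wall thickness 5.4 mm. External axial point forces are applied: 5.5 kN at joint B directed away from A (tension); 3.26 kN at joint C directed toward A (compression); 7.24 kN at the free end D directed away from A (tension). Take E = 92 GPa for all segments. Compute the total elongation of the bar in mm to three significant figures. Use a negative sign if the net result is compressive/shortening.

Internal axial forces (sectioning from the free end, tension +): N_CD = 7.24 kN, N_BC = 3.98 kN, N_AB = 9.48 kN.
A_AB = 2324 mm².
A_BC = 286.5 mm².
A_CD = 788.9 mm².
δ_AB = 9480·779/(2324·92000) = 0.03454 mm
δ_BC = 3980·286/(286.5·92000) = 0.04318 mm
δ_CD = 7240·395/(788.9·92000) = 0.0394 mm
δ = Σδ_i = 0.1171 mm.

0.117 mm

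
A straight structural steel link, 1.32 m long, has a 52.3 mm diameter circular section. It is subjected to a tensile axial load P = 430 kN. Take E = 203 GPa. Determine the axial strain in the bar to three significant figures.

9.86e-04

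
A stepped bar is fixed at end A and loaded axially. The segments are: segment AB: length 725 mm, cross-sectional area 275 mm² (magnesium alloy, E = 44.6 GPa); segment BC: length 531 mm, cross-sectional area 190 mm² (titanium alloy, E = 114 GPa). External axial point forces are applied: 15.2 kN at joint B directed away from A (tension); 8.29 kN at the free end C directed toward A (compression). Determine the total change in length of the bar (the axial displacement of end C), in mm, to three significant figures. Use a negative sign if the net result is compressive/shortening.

0.205 mm

Internal axial forces (sectioning from the free end, tension +): N_BC = -8.29 kN, N_AB = 6.91 kN.
δ_AB = 6910·725/(275·44600) = 0.4085 mm
δ_BC = -8290·531/(190·114000) = -0.2032 mm
δ = Σδ_i = 0.2052 mm.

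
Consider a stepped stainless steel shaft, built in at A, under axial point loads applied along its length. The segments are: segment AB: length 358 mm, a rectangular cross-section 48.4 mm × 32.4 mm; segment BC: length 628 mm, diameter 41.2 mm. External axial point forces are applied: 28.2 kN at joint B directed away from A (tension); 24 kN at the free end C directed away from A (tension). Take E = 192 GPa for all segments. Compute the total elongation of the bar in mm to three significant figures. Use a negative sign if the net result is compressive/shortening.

0.121 mm

Internal axial forces (sectioning from the free end, tension +): N_BC = 24 kN, N_AB = 52.2 kN.
A_AB = 1568 mm².
A_BC = 1333 mm².
δ_AB = 52200·358/(1568·192000) = 0.06207 mm
δ_BC = 24000·628/(1333·192000) = 0.05888 mm
δ = Σδ_i = 0.1209 mm.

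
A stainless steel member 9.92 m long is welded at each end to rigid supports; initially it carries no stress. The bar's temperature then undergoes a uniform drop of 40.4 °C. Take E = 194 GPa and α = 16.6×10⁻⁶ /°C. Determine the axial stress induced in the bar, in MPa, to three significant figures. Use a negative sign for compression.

130 MPa

Free thermal expansion αLΔT = 16.6e-6 · 9920 · -40.4 = -6.653 mm.
The walls impose strain ε = −(-6.653)/9920 = 6.7064e-04; σ = Eε = 194000 · 6.7064e-04 = 130.1 MPa.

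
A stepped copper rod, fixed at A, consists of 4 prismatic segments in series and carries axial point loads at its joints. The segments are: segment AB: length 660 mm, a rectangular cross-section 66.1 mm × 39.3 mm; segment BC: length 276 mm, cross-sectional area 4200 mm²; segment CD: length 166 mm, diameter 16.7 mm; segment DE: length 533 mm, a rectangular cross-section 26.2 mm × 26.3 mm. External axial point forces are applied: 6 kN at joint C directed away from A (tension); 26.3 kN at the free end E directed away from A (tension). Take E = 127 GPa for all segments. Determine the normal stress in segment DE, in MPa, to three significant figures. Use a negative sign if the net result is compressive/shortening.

Internal axial forces (sectioning from the free end, tension +): N_DE = 26.3 kN, N_CD = 26.3 kN, N_BC = 32.3 kN, N_AB = 32.3 kN.
A_DE = 689.1 mm².
σ_DE = N_DE/A_DE = 26300/689.1 = 38.17 MPa.

38.2 MPa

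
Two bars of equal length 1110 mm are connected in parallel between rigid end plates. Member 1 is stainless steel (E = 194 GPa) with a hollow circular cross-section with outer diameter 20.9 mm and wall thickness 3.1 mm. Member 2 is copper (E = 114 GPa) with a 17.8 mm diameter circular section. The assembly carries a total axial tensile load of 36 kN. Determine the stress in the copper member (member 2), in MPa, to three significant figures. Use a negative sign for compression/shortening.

A_1 = 173.4 mm².
A_2 = 248.8 mm².
Equal strain + equilibrium ⇒ each member carries load in proportion to AE: A₁E₁ = 33630000 N, A₂E₂ = 28370000 N, ΣAE = 62000000 N.
σ₂ = P·E₂/ΣAE = 36000·114000/62000000 = 66.19 MPa.

66.2 MPa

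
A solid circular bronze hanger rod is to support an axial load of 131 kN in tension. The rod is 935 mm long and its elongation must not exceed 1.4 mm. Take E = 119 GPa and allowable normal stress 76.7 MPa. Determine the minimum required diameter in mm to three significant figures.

Required area A ≥ P/σ_allow = 131000/76.7 = 1708 mm².
For a solid circular section, d ≥ √(4A/π) = 46.63 mm.
Elongation limit: A ≥ PL/(Eδ_allow) = 131000·935/(119000·1.4) = 735.2 mm² ⇒ d ≥ 30.6 mm.
The stress limit governs.

46.6 mm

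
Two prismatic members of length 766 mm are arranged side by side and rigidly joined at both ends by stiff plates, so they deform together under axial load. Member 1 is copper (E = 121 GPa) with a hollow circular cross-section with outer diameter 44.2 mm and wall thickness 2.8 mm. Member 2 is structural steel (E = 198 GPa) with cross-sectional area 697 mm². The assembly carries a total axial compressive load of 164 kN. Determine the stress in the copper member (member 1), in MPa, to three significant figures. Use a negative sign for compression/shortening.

-109 MPa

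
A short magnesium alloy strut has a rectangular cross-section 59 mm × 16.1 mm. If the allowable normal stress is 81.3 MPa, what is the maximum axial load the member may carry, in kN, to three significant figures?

77.2 kN

A = 949.9 mm².
P_max = σ_allow · A = 81.3 · 949.9 = 77230 N = 77.23 kN.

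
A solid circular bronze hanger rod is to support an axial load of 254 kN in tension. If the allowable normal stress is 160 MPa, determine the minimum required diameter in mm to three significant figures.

Required area A ≥ P/σ_allow = 254000/160 = 1588 mm².
For a solid circular section, d ≥ √(4A/π) = 44.96 mm.

45.0 mm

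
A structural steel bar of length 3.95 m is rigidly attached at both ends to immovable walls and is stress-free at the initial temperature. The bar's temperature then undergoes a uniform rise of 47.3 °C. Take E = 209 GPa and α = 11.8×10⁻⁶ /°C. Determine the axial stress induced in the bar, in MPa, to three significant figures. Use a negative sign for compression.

Free thermal expansion αLΔT = 11.8e-6 · 3950 · 47.3 = 2.205 mm.
The walls impose strain ε = −(2.205)/3950 = -5.5814e-04; σ = Eε = 209000 · -5.5814e-04 = -116.7 MPa.

-117 MPa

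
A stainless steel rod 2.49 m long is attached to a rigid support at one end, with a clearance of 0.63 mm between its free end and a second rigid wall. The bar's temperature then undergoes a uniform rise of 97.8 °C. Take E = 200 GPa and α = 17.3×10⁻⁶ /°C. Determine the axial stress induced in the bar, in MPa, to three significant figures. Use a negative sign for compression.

Free thermal expansion αLΔT = 17.3e-6 · 2490 · 97.8 = 4.213 mm.
The walls engage after the gap closes; constrained expansion = 4.213 − 0.63 = 3.583 mm.
The walls impose strain ε = −(3.583)/2490 = -1.4389e-03; σ = Eε = 200000 · -1.4389e-03 = -287.8 MPa.

-288 MPa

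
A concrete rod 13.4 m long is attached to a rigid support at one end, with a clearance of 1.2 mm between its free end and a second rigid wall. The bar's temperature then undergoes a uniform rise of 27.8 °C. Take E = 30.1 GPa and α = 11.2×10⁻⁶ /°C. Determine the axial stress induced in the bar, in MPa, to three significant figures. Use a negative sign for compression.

-6.68 MPa

Free thermal expansion αLΔT = 11.2e-6 · 13400 · 27.8 = 4.172 mm.
The walls engage after the gap closes; constrained expansion = 4.172 − 1.2 = 2.972 mm.
The walls impose strain ε = −(2.972)/13400 = -2.2181e-04; σ = Eε = 30100 · -2.2181e-04 = -6.676 MPa.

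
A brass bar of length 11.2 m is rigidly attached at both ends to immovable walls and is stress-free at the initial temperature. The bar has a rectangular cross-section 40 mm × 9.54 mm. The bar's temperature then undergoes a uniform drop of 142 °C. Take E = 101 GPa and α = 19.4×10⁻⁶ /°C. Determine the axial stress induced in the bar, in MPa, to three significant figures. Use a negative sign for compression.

Free thermal expansion αLΔT = 19.4e-6 · 11200 · -142 = -30.85 mm.
The walls impose strain ε = −(-30.85)/11200 = 2.7548e-03; σ = Eε = 101000 · 2.7548e-03 = 278.2 MPa.

278 MPa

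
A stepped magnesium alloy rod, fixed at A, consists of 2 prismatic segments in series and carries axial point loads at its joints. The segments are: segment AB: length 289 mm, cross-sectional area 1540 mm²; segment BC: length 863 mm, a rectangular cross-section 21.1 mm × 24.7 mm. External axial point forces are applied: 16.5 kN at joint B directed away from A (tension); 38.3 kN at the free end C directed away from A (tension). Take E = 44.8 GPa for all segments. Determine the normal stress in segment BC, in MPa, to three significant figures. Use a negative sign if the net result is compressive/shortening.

Internal axial forces (sectioning from the free end, tension +): N_BC = 38.3 kN, N_AB = 54.8 kN.
A_BC = 521.2 mm².
σ_BC = N_BC/A_BC = 38300/521.2 = 73.49 MPa.

73.5 MPa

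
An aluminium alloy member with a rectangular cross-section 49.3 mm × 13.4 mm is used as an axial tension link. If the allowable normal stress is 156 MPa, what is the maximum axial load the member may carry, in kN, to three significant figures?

103 kN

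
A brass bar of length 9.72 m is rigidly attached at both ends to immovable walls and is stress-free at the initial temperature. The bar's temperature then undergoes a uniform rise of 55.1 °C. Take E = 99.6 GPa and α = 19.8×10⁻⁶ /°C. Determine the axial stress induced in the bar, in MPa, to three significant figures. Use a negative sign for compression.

Free thermal expansion αLΔT = 19.8e-6 · 9720 · 55.1 = 10.6 mm.
The walls impose strain ε = −(10.6)/9720 = -1.0910e-03; σ = Eε = 99600 · -1.0910e-03 = -108.7 MPa.

-109 MPa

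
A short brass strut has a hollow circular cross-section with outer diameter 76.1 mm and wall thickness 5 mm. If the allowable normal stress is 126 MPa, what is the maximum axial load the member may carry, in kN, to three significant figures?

141 kN

A = 1117 mm².
P_max = σ_allow · A = 126 · 1117 = 140700 N = 140.7 kN.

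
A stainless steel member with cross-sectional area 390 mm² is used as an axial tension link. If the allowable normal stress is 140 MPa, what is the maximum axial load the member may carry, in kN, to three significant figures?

54.6 kN

P_max = σ_allow · A = 140 · 390 = 54600 N = 54.6 kN.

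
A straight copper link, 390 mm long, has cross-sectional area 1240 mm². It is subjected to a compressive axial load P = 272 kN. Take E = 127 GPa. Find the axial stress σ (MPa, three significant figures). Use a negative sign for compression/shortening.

σ = N/A = -272000/1240 = -219.4 MPa.

-219 MPa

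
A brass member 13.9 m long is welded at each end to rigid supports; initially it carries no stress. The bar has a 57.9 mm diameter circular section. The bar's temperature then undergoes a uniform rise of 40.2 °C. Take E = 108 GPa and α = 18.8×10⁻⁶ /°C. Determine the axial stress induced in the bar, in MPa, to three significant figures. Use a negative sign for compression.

Free thermal expansion αLΔT = 18.8e-6 · 13900 · 40.2 = 10.51 mm.
The walls impose strain ε = −(10.51)/13900 = -7.5576e-04; σ = Eε = 108000 · -7.5576e-04 = -81.62 MPa.

-81.6 MPa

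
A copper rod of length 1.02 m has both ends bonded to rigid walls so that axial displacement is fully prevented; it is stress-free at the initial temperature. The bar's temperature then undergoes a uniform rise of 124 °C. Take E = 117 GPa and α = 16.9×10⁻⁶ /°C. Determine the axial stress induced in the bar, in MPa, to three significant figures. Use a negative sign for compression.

Free thermal expansion αLΔT = 16.9e-6 · 1020 · 124 = 2.138 mm.
The walls impose strain ε = −(2.138)/1020 = -2.0956e-03; σ = Eε = 117000 · -2.0956e-03 = -245.2 MPa.

-245 MPa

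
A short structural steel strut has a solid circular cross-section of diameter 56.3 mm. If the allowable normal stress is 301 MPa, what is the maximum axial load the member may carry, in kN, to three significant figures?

749 kN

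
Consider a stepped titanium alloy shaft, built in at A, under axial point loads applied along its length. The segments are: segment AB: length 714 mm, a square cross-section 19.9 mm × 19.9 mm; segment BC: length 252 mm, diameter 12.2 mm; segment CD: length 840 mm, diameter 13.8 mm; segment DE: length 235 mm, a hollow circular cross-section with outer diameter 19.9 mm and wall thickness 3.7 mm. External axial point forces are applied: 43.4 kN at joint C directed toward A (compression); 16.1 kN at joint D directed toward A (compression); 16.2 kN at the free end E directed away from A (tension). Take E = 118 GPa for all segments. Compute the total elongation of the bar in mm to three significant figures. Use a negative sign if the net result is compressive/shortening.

Internal axial forces (sectioning from the free end, tension +): N_DE = 16.2 kN, N_CD = 0.1 kN, N_BC = -43.3 kN, N_AB = -43.3 kN.
A_AB = 396 mm².
A_BC = 116.9 mm².
A_CD = 149.6 mm².
A_DE = 188.3 mm².
δ_AB = -43300·714/(396·118000) = -0.6616 mm
δ_BC = -43300·252/(116.9·118000) = -0.791 mm
δ_CD = 100·840/(149.6·118000) = 0.004759 mm
δ_DE = 16200·235/(188.3·118000) = 0.1713 mm
δ = Σδ_i = -1.277 mm.

-1.28 mm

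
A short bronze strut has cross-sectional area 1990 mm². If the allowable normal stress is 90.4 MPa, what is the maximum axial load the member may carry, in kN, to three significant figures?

180 kN

P_max = σ_allow · A = 90.4 · 1990 = 179900 N = 179.9 kN.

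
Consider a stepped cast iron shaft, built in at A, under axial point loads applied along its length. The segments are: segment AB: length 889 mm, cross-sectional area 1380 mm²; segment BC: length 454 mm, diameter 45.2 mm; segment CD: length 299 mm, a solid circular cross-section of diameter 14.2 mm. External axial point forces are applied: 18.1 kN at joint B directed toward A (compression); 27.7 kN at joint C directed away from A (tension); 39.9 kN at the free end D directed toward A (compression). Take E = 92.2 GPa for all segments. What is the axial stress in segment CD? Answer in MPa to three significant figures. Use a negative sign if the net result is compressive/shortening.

Internal axial forces (sectioning from the free end, tension +): N_CD = -39.9 kN, N_BC = -12.2 kN, N_AB = -30.3 kN.
A_CD = 158.4 mm².
σ_CD = N_CD/A_CD = -39900/158.4 = -251.9 MPa.

-252 MPa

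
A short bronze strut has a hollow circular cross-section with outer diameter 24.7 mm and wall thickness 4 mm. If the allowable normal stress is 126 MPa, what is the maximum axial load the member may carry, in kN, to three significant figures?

A = 260.1 mm².
P_max = σ_allow · A = 126 · 260.1 = 32780 N = 32.78 kN.

32.8 kN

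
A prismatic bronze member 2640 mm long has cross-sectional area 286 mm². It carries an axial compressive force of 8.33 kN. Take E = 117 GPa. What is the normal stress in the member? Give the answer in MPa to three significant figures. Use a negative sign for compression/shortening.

σ = N/A = -8330/286 = -29.13 MPa.

-29.1 MPa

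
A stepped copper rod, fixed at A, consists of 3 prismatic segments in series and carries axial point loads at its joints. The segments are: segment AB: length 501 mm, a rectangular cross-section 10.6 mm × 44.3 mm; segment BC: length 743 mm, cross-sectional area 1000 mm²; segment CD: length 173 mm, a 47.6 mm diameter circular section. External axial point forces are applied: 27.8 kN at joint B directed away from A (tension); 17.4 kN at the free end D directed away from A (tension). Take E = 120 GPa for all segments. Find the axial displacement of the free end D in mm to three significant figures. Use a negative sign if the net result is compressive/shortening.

Internal axial forces (sectioning from the free end, tension +): N_CD = 17.4 kN, N_BC = 17.4 kN, N_AB = 45.2 kN.
A_AB = 469.6 mm².
A_CD = 1780 mm².
δ_AB = 45200·501/(469.6·120000) = 0.4019 mm
δ_BC = 17400·743/(1000·120000) = 0.1077 mm
δ_CD = 17400·173/(1780·120000) = 0.0141 mm
δ = Σδ_i = 0.5237 mm.

0.524 mm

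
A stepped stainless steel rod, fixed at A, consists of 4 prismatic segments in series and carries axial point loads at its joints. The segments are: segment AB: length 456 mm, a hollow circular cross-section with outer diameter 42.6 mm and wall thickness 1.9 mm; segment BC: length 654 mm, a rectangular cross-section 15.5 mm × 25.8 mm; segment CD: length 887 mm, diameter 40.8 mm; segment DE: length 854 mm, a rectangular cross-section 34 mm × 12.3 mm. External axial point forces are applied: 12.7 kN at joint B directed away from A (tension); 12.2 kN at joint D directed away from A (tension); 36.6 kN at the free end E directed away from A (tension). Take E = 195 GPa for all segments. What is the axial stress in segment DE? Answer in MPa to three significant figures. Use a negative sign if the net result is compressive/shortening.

87.5 MPa

Internal axial forces (sectioning from the free end, tension +): N_DE = 36.6 kN, N_CD = 48.8 kN, N_BC = 48.8 kN, N_AB = 61.5 kN.
A_DE = 418.2 mm².
σ_DE = N_DE/A_DE = 36600/418.2 = 87.52 MPa.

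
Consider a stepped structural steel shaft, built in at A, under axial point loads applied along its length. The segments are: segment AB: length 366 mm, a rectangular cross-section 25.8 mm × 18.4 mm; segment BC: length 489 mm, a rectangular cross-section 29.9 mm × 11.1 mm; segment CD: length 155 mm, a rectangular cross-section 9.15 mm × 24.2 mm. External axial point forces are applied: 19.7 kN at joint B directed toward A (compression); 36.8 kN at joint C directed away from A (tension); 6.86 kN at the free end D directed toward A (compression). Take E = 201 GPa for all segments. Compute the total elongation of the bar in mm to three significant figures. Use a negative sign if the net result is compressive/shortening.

0.235 mm

Internal axial forces (sectioning from the free end, tension +): N_CD = -6.86 kN, N_BC = 29.94 kN, N_AB = 10.24 kN.
A_AB = 474.7 mm².
A_BC = 331.9 mm².
A_CD = 221.4 mm².
δ_AB = 10240·366/(474.7·201000) = 0.03928 mm
δ_BC = 29940·489/(331.9·201000) = 0.2195 mm
δ_CD = -6860·155/(221.4·201000) = -0.02389 mm
δ = Σδ_i = 0.2349 mm.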